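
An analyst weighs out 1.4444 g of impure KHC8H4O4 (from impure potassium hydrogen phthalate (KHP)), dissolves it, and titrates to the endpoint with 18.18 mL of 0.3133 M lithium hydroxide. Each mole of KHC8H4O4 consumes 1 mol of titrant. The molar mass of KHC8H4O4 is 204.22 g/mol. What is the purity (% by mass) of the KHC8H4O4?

80.5%

n(LiOH) = 0.3133 x 0.01818 = 0.005696 mol.
n(KHC8H4O4) = 0.005696 / 1 = 0.005696 mol.
mass of KHC8H4O4 = 0.005696 x 204.22 = 1.163 g.
% purity = 1.163 / 1.4444 x 100 = 80.5%.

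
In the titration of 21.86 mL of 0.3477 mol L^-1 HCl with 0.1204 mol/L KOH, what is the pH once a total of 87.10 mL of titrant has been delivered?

12.42

n(acid) = 0.3477 x 0.02186 = 0.007601 mol; n(KOH) added = 0.1204 x 0.08710 = 0.01049 mol.
Base is in excess by 0.01049 - 0.007601 = 0.002886 mol in a total volume of 0.1090 L.
[OH^-] = 0.002886/0.1090 = 0.02649 M, so pOH = 1.58 and pH = 14.00 - 1.58 = 12.42.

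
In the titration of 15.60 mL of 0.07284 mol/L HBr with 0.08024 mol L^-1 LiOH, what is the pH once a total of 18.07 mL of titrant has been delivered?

n(acid) = 0.07284 x 0.01560 = 0.001136 mol; n(LiOH) added = 0.08024 x 0.01807 = 0.001450 mol.
Base is in excess by 0.001450 - 0.001136 = 0.0003136 mol in a total volume of 0.03367 L.
[OH^-] = 0.0003136/0.03367 = 0.009315 M, so pOH = 2.03 and pH = 14.00 - 2.03 = 11.97.

11.97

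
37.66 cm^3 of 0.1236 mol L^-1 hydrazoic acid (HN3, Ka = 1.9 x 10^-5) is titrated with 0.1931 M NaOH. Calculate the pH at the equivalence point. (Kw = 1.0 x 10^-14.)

n(HN3) = 0.1236 x 0.03766 = 0.004655 mol; V(NaOH) at equivalence = 0.004655/0.1931 = 0.02411 L.
At equivalence all the acid is converted to N3-; total volume = 0.03766 + 0.02411 = 0.06177 L, so [N3-] = 0.004655/0.06177 = 0.07536 M.
Kb = Kw/Ka = 1.0e-14 / 1.9 x 10^-5 = 5.26e-10.
[OH^-] = sqrt(Kb x [N3-]) = sqrt(5.26e-10 x 0.07536) = 6.30e-6 M.
pOH = 5.20, so pH = 14.00 - 5.20 = 8.80.

8.80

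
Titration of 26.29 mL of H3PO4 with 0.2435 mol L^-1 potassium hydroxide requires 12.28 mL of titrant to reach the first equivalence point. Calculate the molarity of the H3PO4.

n(KOH) = 0.2435 x 0.01228 = 0.002990 mol.
At the first equivalence point, 1 mol OH^- react per mol H3PO4, so n(H3PO4) = 0.002990 / 1 = 0.002990 mol.
[H3PO4] = 0.002990 / 0.02629 L = 0.114 M.

0.114 M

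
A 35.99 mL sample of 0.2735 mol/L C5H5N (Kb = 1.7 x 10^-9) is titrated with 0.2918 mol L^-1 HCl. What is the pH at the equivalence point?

3.04

n(C5H5N) = 0.2735 x 0.03599 = 0.009843 mol; V(HCl) at equivalence = 0.009843/0.2918 = 0.03373 L.
At equivalence the base is fully converted to C5H5NH+; total volume = 0.06972 L, so [C5H5NH+] = 0.009843/0.06972 = 0.1412 M.
Ka(C5H5NH+) = Kw/Kb = 1.0e-14 / 1.7 x 10^-9 = 5.88e-6.
[H^+] = sqrt(Ka x [C5H5NH+]) = sqrt(5.88e-6 x 0.1412) = 0.000911 M.
pH = -log(0.000911) = 3.04.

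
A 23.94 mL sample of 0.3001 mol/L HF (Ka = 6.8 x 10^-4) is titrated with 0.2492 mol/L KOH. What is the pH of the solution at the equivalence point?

n(HF) = 0.3001 x 0.02394 = 0.007184 mol; V(KOH) at equivalence = 0.007184/0.2492 = 0.02883 L.
At equivalence all the acid is converted to F-; total volume = 0.02394 + 0.02883 = 0.05277 L, so [F-] = 0.007184/0.05277 = 0.1361 M.
Kb = Kw/Ka = 1.0e-14 / 6.8 x 10^-4 = 1.47e-11.
[OH^-] = sqrt(Kb x [F-]) = sqrt(1.47e-11 x 0.1361) = 1.41e-6 M.
pOH = 5.85, so pH = 14.00 - 5.85 = 8.15.

8.15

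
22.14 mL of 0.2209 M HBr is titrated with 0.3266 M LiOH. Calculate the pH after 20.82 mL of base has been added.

12.65

n(acid) = 0.2209 x 0.02214 = 0.004891 mol; n(LiOH) added = 0.3266 x 0.02082 = 0.006800 mol.
Base is in excess by 0.006800 - 0.004891 = 0.001909 mol in a total volume of 0.04296 L.
[OH^-] = 0.001909/0.04296 = 0.04444 M, so pOH = 1.35 and pH = 14.00 - 1.35 = 12.65.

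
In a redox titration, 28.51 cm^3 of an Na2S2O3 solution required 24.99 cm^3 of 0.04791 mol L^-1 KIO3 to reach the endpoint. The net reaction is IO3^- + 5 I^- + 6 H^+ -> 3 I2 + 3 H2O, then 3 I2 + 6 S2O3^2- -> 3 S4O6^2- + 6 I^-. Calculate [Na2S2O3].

0.252 M

n(KIO3) = 0.04791 x 0.02499 = 0.001197 mol.
From the balanced equation, 1 mol KIO3 reacts with 6 mol Na2S2O3, so n(Na2S2O3) = 0.001197 x 6/1 = 0.007184 mol.
[Na2S2O3] = 0.007184 / 0.02851 L = 0.252 M.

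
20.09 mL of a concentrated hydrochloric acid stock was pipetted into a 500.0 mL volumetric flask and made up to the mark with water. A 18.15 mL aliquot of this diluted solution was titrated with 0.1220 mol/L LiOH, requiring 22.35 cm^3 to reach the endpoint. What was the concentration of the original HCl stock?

n(LiOH) = 0.1220 x 0.02235 = 0.002727 mol.
n(HCl) in the aliquot = 0.002727 mol.
[diluted HCl] = 0.002727 / 0.01815 = 0.1502 M.
Dilution factor = 500.0/20.09 = 24.89, so [stock] = 0.1502 x 24.89 = 3.74 M.

3.74 M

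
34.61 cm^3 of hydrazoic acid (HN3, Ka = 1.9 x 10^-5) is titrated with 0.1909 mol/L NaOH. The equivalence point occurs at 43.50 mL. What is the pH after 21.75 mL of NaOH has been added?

4.72

21.75 mL is exactly half the equivalence volume (43.50/2), i.e. the half-equivalence point.
There, n(HA) = n(A^-), so pH = pKa = -log(1.9 x 10^-5) = 4.72.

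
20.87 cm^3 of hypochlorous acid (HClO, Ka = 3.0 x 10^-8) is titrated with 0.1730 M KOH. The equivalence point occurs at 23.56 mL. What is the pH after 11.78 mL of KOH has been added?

7.52

11.78 mL is exactly half the equivalence volume (23.56/2), i.e. the half-equivalence point.
There, n(HA) = n(A^-), so pH = pKa = -log(3.0 x 10^-8) = 7.52.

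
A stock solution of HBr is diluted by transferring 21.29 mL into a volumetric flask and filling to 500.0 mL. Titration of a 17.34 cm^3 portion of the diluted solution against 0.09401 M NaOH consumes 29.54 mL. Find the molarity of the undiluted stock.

3.76 M

n(NaOH) = 0.09401 x 0.02954 = 0.002777 mol.
n(HBr) in the aliquot = 0.002777 mol.
[diluted HBr] = 0.002777 / 0.01734 = 0.1602 M.
Dilution factor = 500.0/21.29 = 23.49, so [stock] = 0.1602 x 23.49 = 3.76 M.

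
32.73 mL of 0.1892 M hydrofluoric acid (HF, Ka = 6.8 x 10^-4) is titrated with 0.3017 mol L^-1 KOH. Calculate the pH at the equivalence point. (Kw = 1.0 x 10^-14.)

8.12

n(HF) = 0.1892 x 0.03273 = 0.006193 mol; V(KOH) at equivalence = 0.006193/0.3017 = 0.02053 L.
At equivalence all the acid is converted to F-; total volume = 0.03273 + 0.02053 = 0.05326 L, so [F-] = 0.006193/0.05326 = 0.1163 M.
Kb = Kw/Ka = 1.0e-14 / 6.8 x 10^-4 = 1.47e-11.
[OH^-] = sqrt(Kb x [F-]) = sqrt(1.47e-11 x 0.1163) = 1.31e-6 M.
pOH = 5.88, so pH = 14.00 - 5.88 = 8.12.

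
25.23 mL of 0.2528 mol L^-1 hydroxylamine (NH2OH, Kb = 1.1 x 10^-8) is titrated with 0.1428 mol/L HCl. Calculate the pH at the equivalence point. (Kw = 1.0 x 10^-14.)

n(NH2OH) = 0.2528 x 0.02523 = 0.006378 mol; V(HCl) at equivalence = 0.006378/0.1428 = 0.04466 L.
At equivalence the base is fully converted to NH3OH+; total volume = 0.06989 L, so [NH3OH+] = 0.006378/0.06989 = 0.09125 M.
Ka(NH3OH+) = Kw/Kb = 1.0e-14 / 1.1 x 10^-8 = 9.09e-7.
[H^+] = sqrt(Ka x [NH3OH+]) = sqrt(9.09e-7 x 0.09125) = 0.000288 M.
pH = -log(0.000288) = 3.54.

3.54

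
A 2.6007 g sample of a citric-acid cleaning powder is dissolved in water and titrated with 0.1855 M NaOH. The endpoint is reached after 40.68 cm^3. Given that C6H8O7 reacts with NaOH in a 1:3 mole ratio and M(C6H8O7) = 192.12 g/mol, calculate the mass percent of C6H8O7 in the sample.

n(NaOH) = 0.1855 x 0.04068 = 0.007546 mol.
n(C6H8O7) = 0.007546 / 3 = 0.002515 mol.
mass of C6H8O7 = 0.002515 x 192.12 = 0.4833 g.
% purity = 0.4833 / 2.6007 x 100 = 18.6%.

18.6%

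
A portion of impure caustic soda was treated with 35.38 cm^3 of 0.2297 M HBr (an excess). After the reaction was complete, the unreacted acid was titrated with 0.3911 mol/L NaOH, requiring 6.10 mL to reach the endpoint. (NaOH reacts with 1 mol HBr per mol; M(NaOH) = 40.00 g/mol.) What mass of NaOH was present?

Total n(HBr) added = 0.2297 x 0.03538 = 0.008127 mol.
n(NaOH) used = 0.3911 x 0.006100 = 0.002386 mol, which equals the excess n(HBr).
So n(HBr) consumed by the sample = 0.008127 - 0.002386 = 0.005741 mol.
n(NaOH) = 0.005741 / 1 = 0.005741 mol.
mass = 0.005741 mol x 40.00 g/mol = 0.230 g.

0.230 g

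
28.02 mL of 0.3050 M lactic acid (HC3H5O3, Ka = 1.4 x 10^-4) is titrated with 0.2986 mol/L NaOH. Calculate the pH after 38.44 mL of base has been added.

12.64

n(acid) = 0.3050 x 0.02802 = 0.008546 mol; n(NaOH) added = 0.2986 x 0.03844 = 0.01148 mol.
Base is in excess by 0.01148 - 0.008546 = 0.002932 mol in a total volume of 0.06646 L.
[OH^-] = 0.002932/0.06646 = 0.04412 M, so pOH = 1.36 and pH = 14.00 - 1.36 = 12.64.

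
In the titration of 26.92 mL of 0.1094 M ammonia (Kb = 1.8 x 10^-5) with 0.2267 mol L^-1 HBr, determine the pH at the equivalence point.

n(NH3) = 0.1094 x 0.02692 = 0.002945 mol; V(HBr) at equivalence = 0.002945/0.2267 = 0.01299 L.
At equivalence the base is fully converted to NH4+; total volume = 0.03991 L, so [NH4+] = 0.002945/0.03991 = 0.07379 M.
Ka(NH4+) = Kw/Kb = 1.0e-14 / 1.8 x 10^-5 = 5.56e-10.
[H^+] = sqrt(Ka x [NH4+]) = sqrt(5.56e-10 x 0.07379) = 6.40e-6 M.
pH = -log(6.40e-6) = 5.19.

5.19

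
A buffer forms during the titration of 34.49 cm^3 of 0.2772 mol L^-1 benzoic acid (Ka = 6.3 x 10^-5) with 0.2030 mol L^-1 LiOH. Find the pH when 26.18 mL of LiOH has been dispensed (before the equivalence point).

4.30

Initial n(C6H5COOH) = 0.2772 x 0.03449 = 0.009561 mol.
n(LiOH) added = 0.2030 x 0.02618 = 0.005315 mol, converting that many moles of C6H5COOH to C6H5COO-.
Remaining n(C6H5COOH) = 0.004246 mol; n(C6H5COO-) = 0.005315 mol.
By Henderson-Hasselbalch, pH = pKa + log([A^-]/[HA]) = 4.20 + log(0.005315/0.004246) = 4.20 + (+0.10) = 4.30.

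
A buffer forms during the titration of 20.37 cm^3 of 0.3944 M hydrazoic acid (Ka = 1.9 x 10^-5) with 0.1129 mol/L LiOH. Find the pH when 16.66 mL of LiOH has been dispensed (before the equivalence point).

Initial n(HN3) = 0.3944 x 0.02037 = 0.008034 mol.
n(LiOH) added = 0.1129 x 0.01666 = 0.001881 mol, converting that many moles of HN3 to N3-.
Remaining n(HN3) = 0.006153 mol; n(N3-) = 0.001881 mol.
By Henderson-Hasselbalch, pH = pKa + log([A^-]/[HA]) = 4.72 + log(0.001881/0.006153) = 4.72 + (-0.51) = 4.21.

4.21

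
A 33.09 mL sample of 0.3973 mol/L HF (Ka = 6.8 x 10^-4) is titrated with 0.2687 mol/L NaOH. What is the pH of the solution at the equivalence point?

n(HF) = 0.3973 x 0.03309 = 0.01315 mol; V(NaOH) at equivalence = 0.01315/0.2687 = 0.04893 L.
At equivalence all the acid is converted to F-; total volume = 0.03309 + 0.04893 = 0.08202 L, so [F-] = 0.01315/0.08202 = 0.1603 M.
Kb = Kw/Ka = 1.0e-14 / 6.8 x 10^-4 = 1.47e-11.
[OH^-] = sqrt(Kb x [F-]) = sqrt(1.47e-11 x 0.1603) = 1.54e-6 M.
pOH = 5.81, so pH = 14.00 - 5.81 = 8.19.

8.19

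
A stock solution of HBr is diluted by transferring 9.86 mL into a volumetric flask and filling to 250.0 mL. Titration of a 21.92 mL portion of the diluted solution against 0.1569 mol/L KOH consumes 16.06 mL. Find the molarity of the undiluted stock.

n(KOH) = 0.1569 x 0.01606 = 0.002520 mol.
n(HBr) in the aliquot = 0.002520 mol.
[diluted HBr] = 0.002520 / 0.02192 = 0.1150 M.
Dilution factor = 250.0/9.860 = 25.35, so [stock] = 0.1150 x 25.35 = 2.91 M.

2.91 M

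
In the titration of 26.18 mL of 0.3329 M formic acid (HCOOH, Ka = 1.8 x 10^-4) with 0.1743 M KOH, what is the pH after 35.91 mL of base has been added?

4.15

Initial n(HCOOH) = 0.3329 x 0.02618 = 0.008715 mol.
n(KOH) added = 0.1743 x 0.03591 = 0.006259 mol, converting that many moles of HCOOH to HCOO-.
Remaining n(HCOOH) = 0.002456 mol; n(HCOO-) = 0.006259 mol.
By Henderson-Hasselbalch, pH = pKa + log([A^-]/[HA]) = 3.74 + log(0.006259/0.002456) = 3.74 + (+0.41) = 4.15.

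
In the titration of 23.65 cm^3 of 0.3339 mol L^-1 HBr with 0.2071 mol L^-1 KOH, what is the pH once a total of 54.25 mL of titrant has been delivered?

12.63

n(acid) = 0.3339 x 0.02365 = 0.007897 mol; n(KOH) added = 0.2071 x 0.05425 = 0.01124 mol.
Base is in excess by 0.01124 - 0.007897 = 0.003338 mol in a total volume of 0.07790 L.
[OH^-] = 0.003338/0.07790 = 0.04286 M, so pOH = 1.37 and pH = 14.00 - 1.37 = 12.63.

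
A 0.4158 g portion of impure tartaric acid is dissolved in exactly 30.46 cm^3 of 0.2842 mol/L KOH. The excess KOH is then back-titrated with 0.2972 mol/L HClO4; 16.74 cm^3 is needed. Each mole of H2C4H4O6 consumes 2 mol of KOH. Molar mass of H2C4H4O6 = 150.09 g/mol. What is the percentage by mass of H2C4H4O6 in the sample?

66.4%

Total n(KOH) added = 0.2842 x 0.03046 = 0.008657 mol.
n(HClO4) used = 0.2972 x 0.01674 = 0.004975 mol, which equals the excess n(KOH).
So n(KOH) consumed by the sample = 0.008657 - 0.004975 = 0.003682 mol.
n(H2C4H4O6) = 0.003682 / 2 = 0.001841 mol.
mass H2C4H4O6 = 0.001841 x 150.09 = 0.2763 g, so %H2C4H4O6 = 0.2763/0.4158 x 100 = 66.4%.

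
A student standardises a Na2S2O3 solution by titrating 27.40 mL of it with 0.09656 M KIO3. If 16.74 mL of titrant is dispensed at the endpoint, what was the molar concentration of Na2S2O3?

0.354 M

n(KIO3) = 0.09656 x 0.01674 = 0.001616 mol.
From the balanced equation, 1 mol KIO3 reacts with 6 mol Na2S2O3, so n(Na2S2O3) = 0.001616 x 6/1 = 0.009698 mol.
[Na2S2O3] = 0.009698 / 0.02740 L = 0.354 M.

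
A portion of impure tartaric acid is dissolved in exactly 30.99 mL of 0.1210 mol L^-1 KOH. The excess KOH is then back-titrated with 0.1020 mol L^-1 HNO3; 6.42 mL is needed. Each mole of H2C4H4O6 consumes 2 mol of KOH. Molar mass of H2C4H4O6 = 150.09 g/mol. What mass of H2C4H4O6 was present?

Total n(KOH) added = 0.1210 x 0.03099 = 0.003750 mol.
n(HNO3) used = 0.1020 x 0.006420 = 0.0006548 mol, which equals the excess n(KOH).
So n(KOH) consumed by the sample = 0.003750 - 0.0006548 = 0.003095 mol.
n(H2C4H4O6) = 0.003095 / 2 = 0.001547 mol.
mass = 0.001547 mol x 150.09 g/mol = 0.232 g.

0.232 g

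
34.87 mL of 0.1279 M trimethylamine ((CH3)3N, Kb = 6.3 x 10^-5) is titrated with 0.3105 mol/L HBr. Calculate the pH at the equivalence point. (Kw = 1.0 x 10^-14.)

5.42

n((CH3)3N) = 0.1279 x 0.03487 = 0.004460 mol; V(HBr) at equivalence = 0.004460/0.3105 = 0.01436 L.
At equivalence the base is fully converted to (CH3)3NH+; total volume = 0.04923 L, so [(CH3)3NH+] = 0.004460/0.04923 = 0.09059 M.
Ka((CH3)3NH+) = Kw/Kb = 1.0e-14 / 6.3 x 10^-5 = 1.59e-10.
[H^+] = sqrt(Ka x [(CH3)3NH+]) = sqrt(1.59e-10 x 0.09059) = 3.79e-6 M.
pH = -log(3.79e-6) = 5.42.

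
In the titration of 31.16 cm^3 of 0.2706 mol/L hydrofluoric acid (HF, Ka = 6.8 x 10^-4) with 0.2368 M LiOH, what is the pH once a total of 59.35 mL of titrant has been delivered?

n(acid) = 0.2706 x 0.03116 = 0.008432 mol; n(LiOH) added = 0.2368 x 0.05935 = 0.01405 mol.
Base is in excess by 0.01405 - 0.008432 = 0.005622 mol in a total volume of 0.09051 L.
[OH^-] = 0.005622/0.09051 = 0.06212 M, so pOH = 1.21 and pH = 14.00 - 1.21 = 12.79.

12.79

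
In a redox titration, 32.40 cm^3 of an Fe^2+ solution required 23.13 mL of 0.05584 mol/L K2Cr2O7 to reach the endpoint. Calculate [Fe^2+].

0.239 M

n(K2Cr2O7) = 0.05584 x 0.02313 = 0.001292 mol.
From the balanced equation, 1 mol K2Cr2O7 reacts with 6 mol Fe^2+, so n(Fe^2+) = 0.001292 x 6/1 = 0.007749 mol.
[Fe^2+] = 0.007749 / 0.03240 L = 0.239 M.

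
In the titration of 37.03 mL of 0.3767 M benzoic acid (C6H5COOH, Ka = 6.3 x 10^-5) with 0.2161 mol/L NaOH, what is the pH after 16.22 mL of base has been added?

Initial n(C6H5COOH) = 0.3767 x 0.03703 = 0.01395 mol.
n(NaOH) added = 0.2161 x 0.01622 = 0.003505 mol, converting that many moles of C6H5COOH to C6H5COO-.
Remaining n(C6H5COOH) = 0.01044 mol; n(C6H5COO-) = 0.003505 mol.
By Henderson-Hasselbalch, pH = pKa + log([A^-]/[HA]) = 4.20 + log(0.003505/0.01044) = 4.20 + (-0.47) = 3.73.

3.73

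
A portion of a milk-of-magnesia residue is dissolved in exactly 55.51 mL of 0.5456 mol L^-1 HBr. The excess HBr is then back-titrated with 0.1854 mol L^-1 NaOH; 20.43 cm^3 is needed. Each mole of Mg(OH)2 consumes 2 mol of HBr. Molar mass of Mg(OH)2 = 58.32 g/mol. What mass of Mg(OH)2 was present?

Total n(HBr) added = 0.5456 x 0.05551 = 0.03029 mol.
n(NaOH) used = 0.1854 x 0.02043 = 0.003788 mol, which equals the excess n(HBr).
So n(HBr) consumed by the sample = 0.03029 - 0.003788 = 0.02650 mol.
n(Mg(OH)2) = 0.02650 / 2 = 0.01325 mol.
mass = 0.01325 mol x 58.32 g/mol = 0.773 g.

0.773 g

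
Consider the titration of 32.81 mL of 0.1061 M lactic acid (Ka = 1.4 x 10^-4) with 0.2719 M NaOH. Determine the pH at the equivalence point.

n(HC3H5O3) = 0.1061 x 0.03281 = 0.003481 mol; V(NaOH) at equivalence = 0.003481/0.2719 = 0.01280 L.
At equivalence all the acid is converted to C3H5O3-; total volume = 0.03281 + 0.01280 = 0.04561 L, so [C3H5O3-] = 0.003481/0.04561 = 0.07632 M.
Kb = Kw/Ka = 1.0e-14 / 1.4 x 10^-4 = 7.14e-11.
[OH^-] = sqrt(Kb x [C3H5O3-]) = sqrt(7.14e-11 x 0.07632) = 2.33e-6 M.
pOH = 5.63, so pH = 14.00 - 5.63 = 8.37.

8.37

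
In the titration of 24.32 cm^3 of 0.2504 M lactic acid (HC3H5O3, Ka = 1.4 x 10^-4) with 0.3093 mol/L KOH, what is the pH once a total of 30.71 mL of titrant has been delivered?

n(acid) = 0.2504 x 0.02432 = 0.006090 mol; n(KOH) added = 0.3093 x 0.03071 = 0.009499 mol.
Base is in excess by 0.009499 - 0.006090 = 0.003409 mol in a total volume of 0.05503 L.
[OH^-] = 0.003409/0.05503 = 0.06195 M, so pOH = 1.21 and pH = 14.00 - 1.21 = 12.79.

12.79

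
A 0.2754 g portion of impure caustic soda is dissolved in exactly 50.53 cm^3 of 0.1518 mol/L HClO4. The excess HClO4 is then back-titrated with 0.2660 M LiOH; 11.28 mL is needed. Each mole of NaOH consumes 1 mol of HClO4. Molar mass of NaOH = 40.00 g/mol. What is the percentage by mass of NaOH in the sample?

Total n(HClO4) added = 0.1518 x 0.05053 = 0.007670 mol.
n(LiOH) used = 0.2660 x 0.01128 = 0.003000 mol, which equals the excess n(HClO4).
So n(HClO4) consumed by the sample = 0.007670 - 0.003000 = 0.004670 mol.
n(NaOH) = 0.004670 / 1 = 0.004670 mol.
mass NaOH = 0.004670 x 40.00 = 0.1868 g, so %NaOH = 0.1868/0.2754 x 100 = 67.8%.

67.8%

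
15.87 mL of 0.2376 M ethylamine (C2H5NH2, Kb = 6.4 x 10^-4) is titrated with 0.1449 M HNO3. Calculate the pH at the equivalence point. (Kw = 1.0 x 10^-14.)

n(C2H5NH2) = 0.2376 x 0.01587 = 0.003771 mol; V(HNO3) at equivalence = 0.003771/0.1449 = 0.02602 L.
At equivalence the base is fully converted to C2H5NH3+; total volume = 0.04189 L, so [C2H5NH3+] = 0.003771/0.04189 = 0.09001 M.
Ka(C2H5NH3+) = Kw/Kb = 1.0e-14 / 6.4 x 10^-4 = 1.56e-11.
[H^+] = sqrt(Ka x [C2H5NH3+]) = sqrt(1.56e-11 x 0.09001) = 1.19e-6 M.
pH = -log(1.19e-6) = 5.93.

5.93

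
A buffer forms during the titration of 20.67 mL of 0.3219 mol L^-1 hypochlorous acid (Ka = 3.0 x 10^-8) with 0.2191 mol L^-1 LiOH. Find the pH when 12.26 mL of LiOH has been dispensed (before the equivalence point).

7.35

Initial n(HClO) = 0.3219 x 0.02067 = 0.006654 mol.
n(LiOH) added = 0.2191 x 0.01226 = 0.002686 mol, converting that many moles of HClO to ClO-.
Remaining n(HClO) = 0.003968 mol; n(ClO-) = 0.002686 mol.
By Henderson-Hasselbalch, pH = pKa + log([A^-]/[HA]) = 7.52 + log(0.002686/0.003968) = 7.52 + (-0.17) = 7.35.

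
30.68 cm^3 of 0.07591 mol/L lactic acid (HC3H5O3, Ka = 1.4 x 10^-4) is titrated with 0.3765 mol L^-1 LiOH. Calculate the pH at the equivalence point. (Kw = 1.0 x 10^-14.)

8.33

n(HC3H5O3) = 0.07591 x 0.03068 = 0.002329 mol; V(LiOH) at equivalence = 0.002329/0.3765 = 0.006186 L.
At equivalence all the acid is converted to C3H5O3-; total volume = 0.03068 + 0.006186 = 0.03687 L, so [C3H5O3-] = 0.002329/0.03687 = 0.06317 M.
Kb = Kw/Ka = 1.0e-14 / 1.4 x 10^-4 = 7.14e-11.
[OH^-] = sqrt(Kb x [C3H5O3-]) = sqrt(7.14e-11 x 0.06317) = 2.12e-6 M.
pOH = 5.67, so pH = 14.00 - 5.67 = 8.33.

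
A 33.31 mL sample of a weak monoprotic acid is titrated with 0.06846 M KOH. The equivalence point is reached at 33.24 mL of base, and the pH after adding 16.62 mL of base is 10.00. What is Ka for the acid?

1.0 x 10^-10

16.62 mL is half of the equivalence volume, so this is the half-equivalence point where [HA] = [A^-].
At half-equivalence pH = pKa, so pKa = 10.00.
Ka = 10^(-10.00) = 1.0 x 10^-10.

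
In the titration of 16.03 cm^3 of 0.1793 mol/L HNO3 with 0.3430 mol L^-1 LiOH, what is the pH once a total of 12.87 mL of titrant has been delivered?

n(acid) = 0.1793 x 0.01603 = 0.002874 mol; n(LiOH) added = 0.3430 x 0.01287 = 0.004414 mol.
Base is in excess by 0.004414 - 0.002874 = 0.001540 mol in a total volume of 0.02890 L.
[OH^-] = 0.001540/0.02890 = 0.05330 M, so pOH = 1.27 and pH = 14.00 - 1.27 = 12.73.

12.73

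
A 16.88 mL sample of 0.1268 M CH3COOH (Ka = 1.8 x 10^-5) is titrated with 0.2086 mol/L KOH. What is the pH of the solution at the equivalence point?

n(CH3COOH) = 0.1268 x 0.01688 = 0.002140 mol; V(KOH) at equivalence = 0.002140/0.2086 = 0.01026 L.
At equivalence all the acid is converted to CH3COO-; total volume = 0.01688 + 0.01026 = 0.02714 L, so [CH3COO-] = 0.002140/0.02714 = 0.07886 M.
Kb = Kw/Ka = 1.0e-14 / 1.8 x 10^-5 = 5.56e-10.
[OH^-] = sqrt(Kb x [CH3COO-]) = sqrt(5.56e-10 x 0.07886) = 6.62e-6 M.
pOH = 5.18, so pH = 14.00 - 5.18 = 8.82.

8.82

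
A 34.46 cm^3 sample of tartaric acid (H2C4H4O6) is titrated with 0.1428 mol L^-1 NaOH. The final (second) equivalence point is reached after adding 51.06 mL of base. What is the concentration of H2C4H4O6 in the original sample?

0.106 M

n(NaOH) = 0.1428 x 0.05106 = 0.007291 mol.
At the final (second) equivalence point, 2 mol OH^- react per mol H2C4H4O6, so n(H2C4H4O6) = 0.007291 / 2 = 0.003646 mol.
[H2C4H4O6] = 0.003646 / 0.03446 L = 0.106 M.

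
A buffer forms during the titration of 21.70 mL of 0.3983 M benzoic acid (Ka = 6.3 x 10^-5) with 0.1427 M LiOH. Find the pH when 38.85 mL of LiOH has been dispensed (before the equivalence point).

4.45

Initial n(C6H5COOH) = 0.3983 x 0.02170 = 0.008643 mol.
n(LiOH) added = 0.1427 x 0.03885 = 0.005544 mol, converting that many moles of C6H5COOH to C6H5COO-.
Remaining n(C6H5COOH) = 0.003099 mol; n(C6H5COO-) = 0.005544 mol.
By Henderson-Hasselbalch, pH = pKa + log([A^-]/[HA]) = 4.20 + log(0.005544/0.003099) = 4.20 + (+0.25) = 4.45.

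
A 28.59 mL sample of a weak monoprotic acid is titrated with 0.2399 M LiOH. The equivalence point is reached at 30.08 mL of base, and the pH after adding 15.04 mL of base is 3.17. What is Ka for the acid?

6.8 x 10^-4

15.04 mL is half of the equivalence volume, so this is the half-equivalence point where [HA] = [A^-].
At half-equivalence pH = pKa, so pKa = 3.17.
Ka = 10^(-3.17) = 6.8 x 10^-4.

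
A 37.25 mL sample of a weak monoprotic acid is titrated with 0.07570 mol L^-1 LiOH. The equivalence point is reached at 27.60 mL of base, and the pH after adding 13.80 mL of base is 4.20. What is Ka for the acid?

13.80 mL is half of the equivalence volume, so this is the half-equivalence point where [HA] = [A^-].
At half-equivalence pH = pKa, so pKa = 4.20.
Ka = 10^(-4.20) = 6.3 x 10^-5.

6.3 x 10^-5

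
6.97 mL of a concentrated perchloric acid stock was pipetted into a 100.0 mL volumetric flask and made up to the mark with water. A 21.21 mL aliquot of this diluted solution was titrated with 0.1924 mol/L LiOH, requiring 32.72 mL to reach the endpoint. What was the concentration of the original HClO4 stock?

4.26 M

n(LiOH) = 0.1924 x 0.03272 = 0.006295 mol.
n(HClO4) in the aliquot = 0.006295 mol.
[diluted HClO4] = 0.006295 / 0.02121 = 0.2968 M.
Dilution factor = 100.0/6.970 = 14.35, so [stock] = 0.2968 x 14.35 = 4.26 M.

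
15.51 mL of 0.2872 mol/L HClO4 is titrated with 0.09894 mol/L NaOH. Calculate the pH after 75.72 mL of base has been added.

12.52

n(acid) = 0.2872 x 0.01551 = 0.004454 mol; n(NaOH) added = 0.09894 x 0.07572 = 0.007492 mol.
Base is in excess by 0.007492 - 0.004454 = 0.003037 mol in a total volume of 0.09123 L.
[OH^-] = 0.003037/0.09123 = 0.03329 M, so pOH = 1.48 and pH = 14.00 - 1.48 = 12.52.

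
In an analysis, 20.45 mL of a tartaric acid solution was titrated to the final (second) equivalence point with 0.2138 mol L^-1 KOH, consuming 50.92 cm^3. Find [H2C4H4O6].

0.266 M

n(KOH) = 0.2138 x 0.05092 = 0.01089 mol.
At the final (second) equivalence point, 2 mol OH^- react per mol H2C4H4O6, so n(H2C4H4O6) = 0.01089 / 2 = 0.005443 mol.
[H2C4H4O6] = 0.005443 / 0.02045 L = 0.266 M.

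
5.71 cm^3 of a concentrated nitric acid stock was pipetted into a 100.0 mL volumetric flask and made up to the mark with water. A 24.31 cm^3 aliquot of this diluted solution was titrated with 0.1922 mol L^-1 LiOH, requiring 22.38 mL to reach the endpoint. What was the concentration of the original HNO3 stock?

n(LiOH) = 0.1922 x 0.02238 = 0.004301 mol.
n(HNO3) in the aliquot = 0.004301 mol.
[diluted HNO3] = 0.004301 / 0.02431 = 0.1769 M.
Dilution factor = 100.0/5.710 = 17.51, so [stock] = 0.1769 x 17.51 = 3.10 M.

3.10 M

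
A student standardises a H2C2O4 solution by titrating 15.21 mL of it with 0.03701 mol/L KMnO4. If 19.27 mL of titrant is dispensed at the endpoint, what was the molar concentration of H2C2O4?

0.117 M

n(KMnO4) = 0.03701 x 0.01927 = 0.0007132 mol.
From the balanced equation, 2 mol KMnO4 reacts with 5 mol H2C2O4, so n(H2C2O4) = 0.0007132 x 5/2 = 0.001783 mol.
[H2C2O4] = 0.001783 / 0.01521 L = 0.117 M.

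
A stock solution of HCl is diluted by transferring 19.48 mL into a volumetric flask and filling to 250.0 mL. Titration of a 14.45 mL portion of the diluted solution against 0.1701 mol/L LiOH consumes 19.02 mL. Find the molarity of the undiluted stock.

2.87 M

n(LiOH) = 0.1701 x 0.01902 = 0.003235 mol.
n(HCl) in the aliquot = 0.003235 mol.
[diluted HCl] = 0.003235 / 0.01445 = 0.2239 M.
Dilution factor = 250.0/19.48 = 12.83, so [stock] = 0.2239 x 12.83 = 2.87 M.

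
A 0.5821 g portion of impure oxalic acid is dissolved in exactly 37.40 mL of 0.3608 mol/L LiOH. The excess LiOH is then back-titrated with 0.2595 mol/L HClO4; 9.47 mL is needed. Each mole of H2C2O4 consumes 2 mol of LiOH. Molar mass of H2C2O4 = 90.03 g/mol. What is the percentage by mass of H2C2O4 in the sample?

Total n(LiOH) added = 0.3608 x 0.03740 = 0.01349 mol.
n(HClO4) used = 0.2595 x 0.009470 = 0.002457 mol, which equals the excess n(LiOH).
So n(LiOH) consumed by the sample = 0.01349 - 0.002457 = 0.01104 mol.
n(H2C2O4) = 0.01104 / 2 = 0.005518 mol.
mass H2C2O4 = 0.005518 x 90.03 = 0.4968 g, so %H2C2O4 = 0.4968/0.5821 x 100 = 85.3%.

85.3%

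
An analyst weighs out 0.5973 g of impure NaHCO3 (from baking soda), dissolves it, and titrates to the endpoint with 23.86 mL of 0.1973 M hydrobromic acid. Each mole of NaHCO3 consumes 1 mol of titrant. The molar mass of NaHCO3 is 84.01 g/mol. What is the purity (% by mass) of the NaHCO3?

66.2%

n(HBr) = 0.1973 x 0.02386 = 0.004708 mol.
n(NaHCO3) = 0.004708 / 1 = 0.004708 mol.
mass of NaHCO3 = 0.004708 x 84.01 = 0.3955 g.
% purity = 0.3955 / 0.5973 x 100 = 66.2%.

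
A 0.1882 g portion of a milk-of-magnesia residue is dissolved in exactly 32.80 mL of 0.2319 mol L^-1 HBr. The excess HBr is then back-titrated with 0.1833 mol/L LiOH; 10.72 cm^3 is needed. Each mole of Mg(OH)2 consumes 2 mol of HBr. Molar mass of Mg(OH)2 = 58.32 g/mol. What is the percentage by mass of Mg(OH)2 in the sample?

87.4%

Total n(HBr) added = 0.2319 x 0.03280 = 0.007606 mol.
n(LiOH) used = 0.1833 x 0.01072 = 0.001965 mol, which equals the excess n(HBr).
So n(HBr) consumed by the sample = 0.007606 - 0.001965 = 0.005641 mol.
n(Mg(OH)2) = 0.005641 / 2 = 0.002821 mol.
mass Mg(OH)2 = 0.002821 x 58.32 = 0.1645 g, so %Mg(OH)2 = 0.1645/0.1882 x 100 = 87.4%.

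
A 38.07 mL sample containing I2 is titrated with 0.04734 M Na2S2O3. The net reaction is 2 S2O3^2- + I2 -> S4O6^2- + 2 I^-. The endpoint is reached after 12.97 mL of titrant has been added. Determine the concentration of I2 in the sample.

0.00806 M

n(Na2S2O3) = 0.04734 x 0.01297 = 0.0006140 mol.
From the balanced equation, 2 mol Na2S2O3 reacts with 1 mol I2, so n(I2) = 0.0006140 x 1/2 = 0.0003070 mol.
[I2] = 0.0003070 / 0.03807 L = 0.00806 M.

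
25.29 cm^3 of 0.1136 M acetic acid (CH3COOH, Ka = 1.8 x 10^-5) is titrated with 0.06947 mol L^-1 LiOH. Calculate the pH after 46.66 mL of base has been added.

11.71

n(acid) = 0.1136 x 0.02529 = 0.002873 mol; n(LiOH) added = 0.06947 x 0.04666 = 0.003241 mol.
Base is in excess by 0.003241 - 0.002873 = 0.0003685 mol in a total volume of 0.07195 L.
[OH^-] = 0.0003685/0.07195 = 0.005122 M, so pOH = 2.29 and pH = 14.00 - 2.29 = 11.71.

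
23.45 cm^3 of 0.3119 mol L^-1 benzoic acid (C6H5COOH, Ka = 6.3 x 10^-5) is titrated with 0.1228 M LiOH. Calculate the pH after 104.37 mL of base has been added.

12.63

n(acid) = 0.3119 x 0.02345 = 0.007314 mol; n(LiOH) added = 0.1228 x 0.1044 = 0.01282 mol.
Base is in excess by 0.01282 - 0.007314 = 0.005503 mol in a total volume of 0.1278 L.
[OH^-] = 0.005503/0.1278 = 0.04305 M, so pOH = 1.37 and pH = 14.00 - 1.37 = 12.63.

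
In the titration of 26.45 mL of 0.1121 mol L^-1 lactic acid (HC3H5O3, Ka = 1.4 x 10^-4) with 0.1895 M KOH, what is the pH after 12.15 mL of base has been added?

Initial n(HC3H5O3) = 0.1121 x 0.02645 = 0.002965 mol.
n(KOH) added = 0.1895 x 0.01215 = 0.002302 mol, converting that many moles of HC3H5O3 to C3H5O3-.
Remaining n(HC3H5O3) = 0.0006626 mol; n(C3H5O3-) = 0.002302 mol.
By Henderson-Hasselbalch, pH = pKa + log([A^-]/[HA]) = 3.85 + log(0.002302/0.0006626) = 3.85 + (+0.54) = 4.39.

4.39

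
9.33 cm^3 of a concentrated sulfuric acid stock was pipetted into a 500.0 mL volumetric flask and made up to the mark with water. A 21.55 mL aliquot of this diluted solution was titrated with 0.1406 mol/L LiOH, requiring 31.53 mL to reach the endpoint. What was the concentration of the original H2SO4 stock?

n(LiOH) = 0.1406 x 0.03153 = 0.004433 mol.
n(H2SO4) in the aliquot = 0.004433 x 1/2 = 0.002217 mol.
[diluted H2SO4] = 0.002217 / 0.02155 = 0.1029 M.
Dilution factor = 500.0/9.330 = 53.59, so [stock] = 0.1029 x 53.59 = 5.51 M.

5.51 M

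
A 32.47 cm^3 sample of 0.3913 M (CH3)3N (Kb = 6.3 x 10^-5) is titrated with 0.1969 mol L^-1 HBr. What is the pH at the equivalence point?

5.34

n((CH3)3N) = 0.3913 x 0.03247 = 0.01271 mol; V(HBr) at equivalence = 0.01271/0.1969 = 0.06453 L.
At equivalence the base is fully converted to (CH3)3NH+; total volume = 0.09700 L, so [(CH3)3NH+] = 0.01271/0.09700 = 0.1310 M.
Ka((CH3)3NH+) = Kw/Kb = 1.0e-14 / 6.3 x 10^-5 = 1.59e-10.
[H^+] = sqrt(Ka x [(CH3)3NH+]) = sqrt(1.59e-10 x 0.1310) = 4.56e-6 M.
pH = -log(4.56e-6) = 5.34.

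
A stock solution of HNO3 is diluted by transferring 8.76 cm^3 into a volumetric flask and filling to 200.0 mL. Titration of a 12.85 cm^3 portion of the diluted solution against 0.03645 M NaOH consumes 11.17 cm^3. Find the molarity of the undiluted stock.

n(NaOH) = 0.03645 x 0.01117 = 0.0004071 mol.
n(HNO3) in the aliquot = 0.0004071 mol.
[diluted HNO3] = 0.0004071 / 0.01285 = 0.03168 M.
Dilution factor = 200.0/8.760 = 22.83, so [stock] = 0.03168 x 22.83 = 0.723 M.

0.723 M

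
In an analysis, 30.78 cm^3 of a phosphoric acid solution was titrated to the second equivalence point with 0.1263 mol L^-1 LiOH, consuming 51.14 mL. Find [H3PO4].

0.105 M

n(LiOH) = 0.1263 x 0.05114 = 0.006459 mol.
At the second equivalence point, 2 mol OH^- react per mol H3PO4, so n(H3PO4) = 0.006459 / 2 = 0.003229 mol.
[H3PO4] = 0.003229 / 0.03078 L = 0.105 M.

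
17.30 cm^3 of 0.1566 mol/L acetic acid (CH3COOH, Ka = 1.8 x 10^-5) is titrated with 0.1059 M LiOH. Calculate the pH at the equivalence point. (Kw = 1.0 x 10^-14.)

8.77

n(CH3COOH) = 0.1566 x 0.01730 = 0.002709 mol; V(LiOH) at equivalence = 0.002709/0.1059 = 0.02558 L.
At equivalence all the acid is converted to CH3COO-; total volume = 0.01730 + 0.02558 = 0.04288 L, so [CH3COO-] = 0.002709/0.04288 = 0.06318 M.
Kb = Kw/Ka = 1.0e-14 / 1.8 x 10^-5 = 5.56e-10.
[OH^-] = sqrt(Kb x [CH3COO-]) = sqrt(5.56e-10 x 0.06318) = 5.92e-6 M.
pOH = 5.23, so pH = 14.00 - 5.23 = 8.77.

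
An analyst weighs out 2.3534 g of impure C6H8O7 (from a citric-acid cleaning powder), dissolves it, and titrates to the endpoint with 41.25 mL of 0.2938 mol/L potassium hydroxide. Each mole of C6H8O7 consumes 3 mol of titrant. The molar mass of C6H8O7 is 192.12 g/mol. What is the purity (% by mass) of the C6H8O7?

n(KOH) = 0.2938 x 0.04125 = 0.01212 mol.
n(C6H8O7) = 0.01212 / 3 = 0.004040 mol.
mass of C6H8O7 = 0.004040 x 192.12 = 0.7761 g.
% purity = 0.7761 / 2.3534 x 100 = 33.0%.

33.0%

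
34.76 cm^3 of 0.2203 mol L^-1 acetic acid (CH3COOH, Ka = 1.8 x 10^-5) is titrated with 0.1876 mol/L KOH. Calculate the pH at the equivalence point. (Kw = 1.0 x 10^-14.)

8.88

n(CH3COOH) = 0.2203 x 0.03476 = 0.007658 mol; V(KOH) at equivalence = 0.007658/0.1876 = 0.04082 L.
At equivalence all the acid is converted to CH3COO-; total volume = 0.03476 + 0.04082 = 0.07558 L, so [CH3COO-] = 0.007658/0.07558 = 0.1013 M.
Kb = Kw/Ka = 1.0e-14 / 1.8 x 10^-5 = 5.56e-10.
[OH^-] = sqrt(Kb x [CH3COO-]) = sqrt(5.56e-10 x 0.1013) = 7.50e-6 M.
pOH = 5.12, so pH = 14.00 - 5.12 = 8.88.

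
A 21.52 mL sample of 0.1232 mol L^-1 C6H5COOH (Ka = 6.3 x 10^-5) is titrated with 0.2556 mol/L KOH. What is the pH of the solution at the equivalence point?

n(C6H5COOH) = 0.1232 x 0.02152 = 0.002651 mol; V(KOH) at equivalence = 0.002651/0.2556 = 0.01037 L.
At equivalence all the acid is converted to C6H5COO-; total volume = 0.02152 + 0.01037 = 0.03189 L, so [C6H5COO-] = 0.002651/0.03189 = 0.08313 M.
Kb = Kw/Ka = 1.0e-14 / 6.3 x 10^-5 = 1.59e-10.
[OH^-] = sqrt(Kb x [C6H5COO-]) = sqrt(1.59e-10 x 0.08313) = 3.63e-6 M.
pOH = 5.44, so pH = 14.00 - 5.44 = 8.56.

8.56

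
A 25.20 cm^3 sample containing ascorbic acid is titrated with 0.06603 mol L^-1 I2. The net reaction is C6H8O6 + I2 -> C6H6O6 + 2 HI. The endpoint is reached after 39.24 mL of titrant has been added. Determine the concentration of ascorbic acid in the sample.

0.103 M

n(I2) = 0.06603 x 0.03924 = 0.002591 mol.
From the balanced equation, 1 mol I2 reacts with 1 mol ascorbic acid, so n(ascorbic acid) = 0.002591 x 1/1 = 0.002591 mol.
[ascorbic acid] = 0.002591 / 0.02520 L = 0.103 M.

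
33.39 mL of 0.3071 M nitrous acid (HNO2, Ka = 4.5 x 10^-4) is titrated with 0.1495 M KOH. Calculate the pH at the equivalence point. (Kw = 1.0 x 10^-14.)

n(HNO2) = 0.3071 x 0.03339 = 0.01025 mol; V(KOH) at equivalence = 0.01025/0.1495 = 0.06859 L.
At equivalence all the acid is converted to NO2-; total volume = 0.03339 + 0.06859 = 0.1020 L, so [NO2-] = 0.01025/0.1020 = 0.1006 M.
Kb = Kw/Ka = 1.0e-14 / 4.5 x 10^-4 = 2.22e-11.
[OH^-] = sqrt(Kb x [NO2-]) = sqrt(2.22e-11 x 0.1006) = 1.49e-6 M.
pOH = 5.83, so pH = 14.00 - 5.83 = 8.17.

8.17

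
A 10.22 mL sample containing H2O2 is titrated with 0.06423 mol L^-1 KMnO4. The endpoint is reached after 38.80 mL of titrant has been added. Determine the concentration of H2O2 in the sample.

0.610 M

n(KMnO4) = 0.06423 x 0.03880 = 0.002492 mol.
From the balanced equation, 2 mol KMnO4 reacts with 5 mol H2O2, so n(H2O2) = 0.002492 x 5/2 = 0.006230 mol.
[H2O2] = 0.006230 / 0.01022 L = 0.610 M.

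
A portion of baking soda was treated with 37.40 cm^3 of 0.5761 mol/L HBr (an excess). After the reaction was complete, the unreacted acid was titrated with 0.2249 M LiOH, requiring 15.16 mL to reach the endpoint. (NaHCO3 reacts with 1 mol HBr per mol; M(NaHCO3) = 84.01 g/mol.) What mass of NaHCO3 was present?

Total n(HBr) added = 0.5761 x 0.03740 = 0.02155 mol.
n(LiOH) used = 0.2249 x 0.01516 = 0.003409 mol, which equals the excess n(HBr).
So n(HBr) consumed by the sample = 0.02155 - 0.003409 = 0.01814 mol.
n(NaHCO3) = 0.01814 / 1 = 0.01814 mol.
mass = 0.01814 mol x 84.01 g/mol = 1.52 g.

1.52 g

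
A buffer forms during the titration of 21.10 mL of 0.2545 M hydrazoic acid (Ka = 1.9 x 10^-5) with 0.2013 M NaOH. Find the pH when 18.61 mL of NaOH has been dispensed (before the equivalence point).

5.08

Initial n(HN3) = 0.2545 x 0.02110 = 0.005370 mol.
n(NaOH) added = 0.2013 x 0.01861 = 0.003746 mol, converting that many moles of HN3 to N3-.
Remaining n(HN3) = 0.001624 mol; n(N3-) = 0.003746 mol.
By Henderson-Hasselbalch, pH = pKa + log([A^-]/[HA]) = 4.72 + log(0.003746/0.001624) = 4.72 + (+0.36) = 5.08.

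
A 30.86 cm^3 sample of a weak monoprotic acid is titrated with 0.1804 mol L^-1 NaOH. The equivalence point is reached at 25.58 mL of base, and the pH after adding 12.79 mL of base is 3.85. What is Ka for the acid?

12.79 mL is half of the equivalence volume, so this is the half-equivalence point where [HA] = [A^-].
At half-equivalence pH = pKa, so pKa = 3.85.
Ka = 10^(-3.85) = 1.4 x 10^-4.

1.4 x 10^-4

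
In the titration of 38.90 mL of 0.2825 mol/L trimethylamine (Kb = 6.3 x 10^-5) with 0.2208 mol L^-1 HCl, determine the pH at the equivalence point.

n((CH3)3N) = 0.2825 x 0.03890 = 0.01099 mol; V(HCl) at equivalence = 0.01099/0.2208 = 0.04977 L.
At equivalence the base is fully converted to (CH3)3NH+; total volume = 0.08867 L, so [(CH3)3NH+] = 0.01099/0.08867 = 0.1239 M.
Ka((CH3)3NH+) = Kw/Kb = 1.0e-14 / 6.3 x 10^-5 = 1.59e-10.
[H^+] = sqrt(Ka x [(CH3)3NH+]) = sqrt(1.59e-10 x 0.1239) = 4.44e-6 M.
pH = -log(4.44e-6) = 5.35.

5.35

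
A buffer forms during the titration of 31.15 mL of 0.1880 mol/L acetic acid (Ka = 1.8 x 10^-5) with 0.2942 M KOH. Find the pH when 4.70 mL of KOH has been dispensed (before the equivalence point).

4.23

Initial n(CH3COOH) = 0.1880 x 0.03115 = 0.005856 mol.
n(KOH) added = 0.2942 x 0.004700 = 0.001383 mol, converting that many moles of CH3COOH to CH3COO-.
Remaining n(CH3COOH) = 0.004473 mol; n(CH3COO-) = 0.001383 mol.
By Henderson-Hasselbalch, pH = pKa + log([A^-]/[HA]) = 4.74 + log(0.001383/0.004473) = 4.74 + (-0.51) = 4.23.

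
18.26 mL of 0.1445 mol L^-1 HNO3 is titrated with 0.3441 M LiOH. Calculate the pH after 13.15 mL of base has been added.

12.78

n(acid) = 0.1445 x 0.01826 = 0.002639 mol; n(LiOH) added = 0.3441 x 0.01315 = 0.004525 mol.
Base is in excess by 0.004525 - 0.002639 = 0.001886 mol in a total volume of 0.03141 L.
[OH^-] = 0.001886/0.03141 = 0.06006 M, so pOH = 1.22 and pH = 14.00 - 1.22 = 12.78.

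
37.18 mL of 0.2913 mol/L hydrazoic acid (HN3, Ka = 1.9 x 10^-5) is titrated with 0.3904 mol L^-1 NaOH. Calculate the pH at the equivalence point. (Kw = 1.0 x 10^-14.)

n(HN3) = 0.2913 x 0.03718 = 0.01083 mol; V(NaOH) at equivalence = 0.01083/0.3904 = 0.02774 L.
At equivalence all the acid is converted to N3-; total volume = 0.03718 + 0.02774 = 0.06492 L, so [N3-] = 0.01083/0.06492 = 0.1668 M.
Kb = Kw/Ka = 1.0e-14 / 1.9 x 10^-5 = 5.26e-10.
[OH^-] = sqrt(Kb x [N3-]) = sqrt(5.26e-10 x 0.1668) = 9.37e-6 M.
pOH = 5.03, so pH = 14.00 - 5.03 = 8.97.

8.97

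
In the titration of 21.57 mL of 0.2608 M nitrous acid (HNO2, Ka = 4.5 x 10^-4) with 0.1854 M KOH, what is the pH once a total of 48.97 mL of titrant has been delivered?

12.69

n(acid) = 0.2608 x 0.02157 = 0.005625 mol; n(KOH) added = 0.1854 x 0.04897 = 0.009079 mol.
Base is in excess by 0.009079 - 0.005625 = 0.003454 mol in a total volume of 0.07054 L.
[OH^-] = 0.003454/0.07054 = 0.04896 M, so pOH = 1.31 and pH = 14.00 - 1.31 = 12.69.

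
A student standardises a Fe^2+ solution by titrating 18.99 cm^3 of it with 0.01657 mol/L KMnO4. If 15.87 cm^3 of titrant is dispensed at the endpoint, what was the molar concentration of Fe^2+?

n(KMnO4) = 0.01657 x 0.01587 = 0.0002630 mol.
From the balanced equation, 1 mol KMnO4 reacts with 5 mol Fe^2+, so n(Fe^2+) = 0.0002630 x 5/1 = 0.001315 mol.
[Fe^2+] = 0.001315 / 0.01899 L = 0.0692 M.

0.0692 M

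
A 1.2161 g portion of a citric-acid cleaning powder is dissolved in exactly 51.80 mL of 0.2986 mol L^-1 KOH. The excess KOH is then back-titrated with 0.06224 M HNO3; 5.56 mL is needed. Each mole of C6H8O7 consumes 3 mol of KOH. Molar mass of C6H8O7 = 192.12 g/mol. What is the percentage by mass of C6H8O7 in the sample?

79.6%

Total n(KOH) added = 0.2986 x 0.05180 = 0.01547 mol.
n(HNO3) used = 0.06224 x 0.005560 = 0.0003461 mol, which equals the excess n(KOH).
So n(KOH) consumed by the sample = 0.01547 - 0.0003461 = 0.01512 mol.
n(C6H8O7) = 0.01512 / 3 = 0.005040 mol.
mass C6H8O7 = 0.005040 x 192.12 = 0.9684 g, so %C6H8O7 = 0.9684/1.2161 x 100 = 79.6%.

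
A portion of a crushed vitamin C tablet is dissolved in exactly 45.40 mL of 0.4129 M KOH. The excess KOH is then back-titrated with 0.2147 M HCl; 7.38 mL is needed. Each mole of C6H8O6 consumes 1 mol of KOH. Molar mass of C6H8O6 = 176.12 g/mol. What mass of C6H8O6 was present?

Total n(KOH) added = 0.4129 x 0.04540 = 0.01875 mol.
n(HCl) used = 0.2147 x 0.007380 = 0.001584 mol, which equals the excess n(KOH).
So n(KOH) consumed by the sample = 0.01875 - 0.001584 = 0.01716 mol.
n(C6H8O6) = 0.01716 / 1 = 0.01716 mol.
mass = 0.01716 mol x 176.12 g/mol = 3.02 g.

3.02 g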